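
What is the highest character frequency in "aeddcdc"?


Input: aeddcdc
Character counts:
  'a': 1
  'c': 2
  'd': 3
  'e': 1
Maximum frequency: 3

3


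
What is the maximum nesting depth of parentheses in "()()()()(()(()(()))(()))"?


Input: "()()()()(()(()(()))(()))"
Tracking depth:
  Position 0 '(': depth becomes 1
  Position 1 ')': depth becomes 0
  Position 2 '(': depth becomes 1
  Position 3 ')': depth becomes 0
  Position 4 '(': depth becomes 1
  Position 5 ')': depth becomes 0
  Position 6 '(': depth becomes 1
  Position 7 ')': depth becomes 0
  Position 8 '(': depth becomes 1
  Position 9 '(': depth becomes 2
  Position 10 ')': depth becomes 1
  Position 11 '(': depth becomes 2
  Position 12 '(': depth becomes 3
  Position 13 ')': depth becomes 2
  Position 14 '(': depth becomes 3
  Position 15 '(': depth becomes 4
  Position 16 ')': depth becomes 3
  Position 17 ')': depth becomes 2
  Position 18 ')': depth becomes 1
  Position 19 '(': depth becomes 2
  Position 20 '(': depth becomes 3
  Position 21 ')': depth becomes 2
  Position 22 ')': depth becomes 1
  Position 23 ')': depth becomes 0
Maximum depth reached: 4

4


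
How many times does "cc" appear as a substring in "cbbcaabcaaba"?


Searching for "cc" in "cbbcaabcaaba"
Scanning each position:
  Position 0: "cb" => no
  Position 1: "bb" => no
  Position 2: "bc" => no
  Position 3: "ca" => no
  Position 4: "aa" => no
  Position 5: "ab" => no
  Position 6: "bc" => no
  Position 7: "ca" => no
  Position 8: "aa" => no
  Position 9: "ab" => no
  Position 10: "ba" => no
Total occurrences: 0

0


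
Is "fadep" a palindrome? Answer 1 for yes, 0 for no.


Input: fadep
Reversed: pedaf
  Compare pos 0 ('f') with pos 4 ('p'): MISMATCH
  Compare pos 1 ('a') with pos 3 ('e'): MISMATCH
Result: not a palindrome

0


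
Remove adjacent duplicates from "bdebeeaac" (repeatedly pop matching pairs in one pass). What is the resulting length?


Input: bdebeeaac
Stack-based adjacent duplicate removal:
  Read 'b': push. Stack: b
  Read 'd': push. Stack: bd
  Read 'e': push. Stack: bde
  Read 'b': push. Stack: bdeb
  Read 'e': push. Stack: bdebe
  Read 'e': matches stack top 'e' => pop. Stack: bdeb
  Read 'a': push. Stack: bdeba
  Read 'a': matches stack top 'a' => pop. Stack: bdeb
  Read 'c': push. Stack: bdebc
Final stack: "bdebc" (length 5)

5


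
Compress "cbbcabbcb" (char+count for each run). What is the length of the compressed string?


Input: cbbcabbcb
Runs:
  'c' x 1 => "c1"
  'b' x 2 => "b2"
  'c' x 1 => "c1"
  'a' x 1 => "a1"
  'b' x 2 => "b2"
  'c' x 1 => "c1"
  'b' x 1 => "b1"
Compressed: "c1b2c1a1b2c1b1"
Compressed length: 14

14


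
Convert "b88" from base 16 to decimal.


Input: "b88" in base 16
Positional expansion:
  Digit 'b' (value 11) x 16^2 = 2816
  Digit '8' (value 8) x 16^1 = 128
  Digit '8' (value 8) x 16^0 = 8
Sum = 2952

2952


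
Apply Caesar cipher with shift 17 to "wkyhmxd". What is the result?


Caesar cipher: shift "wkyhmxd" by 17
  'w' (pos 22) + 17 = pos 13 = 'n'
  'k' (pos 10) + 17 = pos 1 = 'b'
  'y' (pos 24) + 17 = pos 15 = 'p'
  'h' (pos 7) + 17 = pos 24 = 'y'
  'm' (pos 12) + 17 = pos 3 = 'd'
  'x' (pos 23) + 17 = pos 14 = 'o'
  'd' (pos 3) + 17 = pos 20 = 'u'
Result: nbpydou

nbpydou


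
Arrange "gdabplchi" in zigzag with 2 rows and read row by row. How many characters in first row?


Zigzag "gdabplchi" into 2 rows:
Placing characters:
  'g' => row 0
  'd' => row 1
  'a' => row 0
  'b' => row 1
  'p' => row 0
  'l' => row 1
  'c' => row 0
  'h' => row 1
  'i' => row 0
Rows:
  Row 0: "gapci"
  Row 1: "dblh"
First row length: 5

5


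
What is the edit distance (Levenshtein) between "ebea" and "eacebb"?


Computing edit distance: "ebea" -> "eacebb"
DP table:
           e    a    c    e    b    b
      0    1    2    3    4    5    6
  e   1    0    1    2    3    4    5
  b   2    1    1    2    3    3    4
  e   3    2    2    2    2    3    4
  a   4    3    2    3    3    3    4
Edit distance = dp[4][6] = 4

4


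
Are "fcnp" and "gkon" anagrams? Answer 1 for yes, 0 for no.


Strings: "fcnp", "gkon"
Sorted first:  cfnp
Sorted second: gkno
Differ at position 0: 'c' vs 'g' => not anagrams

0


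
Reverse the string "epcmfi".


Input: epcmfi
Reading characters right to left:
  Position 5: 'i'
  Position 4: 'f'
  Position 3: 'm'
  Position 2: 'c'
  Position 1: 'p'
  Position 0: 'e'
Reversed: ifmcpe

ifmcpe


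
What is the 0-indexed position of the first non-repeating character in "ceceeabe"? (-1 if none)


Input: ceceeabe
Character frequencies:
  'a': 1
  'b': 1
  'c': 2
  'e': 4
Scanning left to right for freq == 1:
  Position 0 ('c'): freq=2, skip
  Position 1 ('e'): freq=4, skip
  Position 2 ('c'): freq=2, skip
  Position 3 ('e'): freq=4, skip
  Position 4 ('e'): freq=4, skip
  Position 5 ('a'): unique! => answer = 5

5


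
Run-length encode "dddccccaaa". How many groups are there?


Input: dddccccaaa
Scanning for consecutive runs:
  Group 1: 'd' x 3 (positions 0-2)
  Group 2: 'c' x 4 (positions 3-6)
  Group 3: 'a' x 3 (positions 7-9)
Total groups: 3

3


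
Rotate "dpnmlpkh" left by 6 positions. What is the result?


Input: "dpnmlpkh", rotate left by 6
First 6 characters: "dpnmlp"
Remaining characters: "kh"
Concatenate remaining + first: "kh" + "dpnmlp" = "khdpnmlp"

khdpnmlp


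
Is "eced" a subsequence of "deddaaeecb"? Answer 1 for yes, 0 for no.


Check if "eced" is a subsequence of "deddaaeecb"
Greedy scan:
  Position 0 ('d'): no match needed
  Position 1 ('e'): matches sub[0] = 'e'
  Position 2 ('d'): no match needed
  Position 3 ('d'): no match needed
  Position 4 ('a'): no match needed
  Position 5 ('a'): no match needed
  Position 6 ('e'): no match needed
  Position 7 ('e'): no match needed
  Position 8 ('c'): matches sub[1] = 'c'
  Position 9 ('b'): no match needed
Only matched 2/4 characters => not a subsequence

0


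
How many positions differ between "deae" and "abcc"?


Comparing "deae" and "abcc" position by position:
  Position 0: 'd' vs 'a' => DIFFER
  Position 1: 'e' vs 'b' => DIFFER
  Position 2: 'a' vs 'c' => DIFFER
  Position 3: 'e' vs 'c' => DIFFER
Positions that differ: 4

4


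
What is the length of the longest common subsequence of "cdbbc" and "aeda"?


LCS of "cdbbc" and "aeda"
DP table:
           a    e    d    a
      0    0    0    0    0
  c   0    0    0    0    0
  d   0    0    0    1    1
  b   0    0    0    1    1
  b   0    0    0    1    1
  c   0    0    0    1    1
LCS length = dp[5][4] = 1

1


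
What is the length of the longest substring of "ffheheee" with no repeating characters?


Input: "ffheheee"
Sliding window (track last position of each char):
  Position 0 ('f'): window [0,0] length 1 -- new best
  Position 1 ('f'): repeat (last at 0), move window start to 1
  Position 1 ('f'): window [1,1] length 1
  Position 2 ('h'): window [1,2] length 2 -- new best
  Position 3 ('e'): window [1,3] length 3 -- new best
  Position 4 ('h'): repeat (last at 2), move window start to 3
  Position 4 ('h'): window [3,4] length 2
  Position 5 ('e'): repeat (last at 3), move window start to 4
  Position 5 ('e'): window [4,5] length 2
  Position 6 ('e'): repeat (last at 5), move window start to 6
  Position 6 ('e'): window [6,6] length 1
  Position 7 ('e'): repeat (last at 6), move window start to 7
  Position 7 ('e'): window [7,7] length 1
Longest substring with no repeats: "fhe" with length 3

3


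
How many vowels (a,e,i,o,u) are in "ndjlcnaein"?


Input: ndjlcnaein
Checking each character:
  'n' at position 0: consonant
  'd' at position 1: consonant
  'j' at position 2: consonant
  'l' at position 3: consonant
  'c' at position 4: consonant
  'n' at position 5: consonant
  'a' at position 6: vowel (running total: 1)
  'e' at position 7: vowel (running total: 2)
  'i' at position 8: vowel (running total: 3)
  'n' at position 9: consonant
Total vowels: 3

3


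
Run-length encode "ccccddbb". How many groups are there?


Input: ccccddbb
Scanning for consecutive runs:
  Group 1: 'c' x 4 (positions 0-3)
  Group 2: 'd' x 2 (positions 4-5)
  Group 3: 'b' x 2 (positions 6-7)
Total groups: 3

3


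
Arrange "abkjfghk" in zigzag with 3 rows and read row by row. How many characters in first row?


Zigzag "abkjfghk" into 3 rows:
Placing characters:
  'a' => row 0
  'b' => row 1
  'k' => row 2
  'j' => row 1
  'f' => row 0
  'g' => row 1
  'h' => row 2
  'k' => row 1
Rows:
  Row 0: "af"
  Row 1: "bjgk"
  Row 2: "kh"
First row length: 2

2


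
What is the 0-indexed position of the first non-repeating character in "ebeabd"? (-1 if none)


Input: ebeabd
Character frequencies:
  'a': 1
  'b': 2
  'd': 1
  'e': 2
Scanning left to right for freq == 1:
  Position 0 ('e'): freq=2, skip
  Position 1 ('b'): freq=2, skip
  Position 2 ('e'): freq=2, skip
  Position 3 ('a'): unique! => answer = 3

3


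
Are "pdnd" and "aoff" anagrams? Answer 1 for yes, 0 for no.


Strings: "pdnd", "aoff"
Sorted first:  ddnp
Sorted second: affo
Differ at position 0: 'd' vs 'a' => not anagrams

0


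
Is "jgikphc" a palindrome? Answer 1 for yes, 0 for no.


Input: jgikphc
Reversed: chpkigj
  Compare pos 0 ('j') with pos 6 ('c'): MISMATCH
  Compare pos 1 ('g') with pos 5 ('h'): MISMATCH
  Compare pos 2 ('i') with pos 4 ('p'): MISMATCH
Result: not a palindrome

0


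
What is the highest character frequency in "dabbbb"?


Input: dabbbb
Character counts:
  'a': 1
  'b': 4
  'd': 1
Maximum frequency: 4

4


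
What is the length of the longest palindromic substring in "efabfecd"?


Input: "efabfecd"
Checking substrings for palindromes:
  No multi-char palindromic substrings found
Longest palindromic substring: "e" with length 1

1


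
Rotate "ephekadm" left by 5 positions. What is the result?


Input: "ephekadm", rotate left by 5
First 5 characters: "ephek"
Remaining characters: "adm"
Concatenate remaining + first: "adm" + "ephek" = "admephek"

admephek


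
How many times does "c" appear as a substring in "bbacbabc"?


Searching for "c" in "bbacbabc"
Scanning each position:
  Position 0: "b" => no
  Position 1: "b" => no
  Position 2: "a" => no
  Position 3: "c" => MATCH
  Position 4: "b" => no
  Position 5: "a" => no
  Position 6: "b" => no
  Position 7: "c" => MATCH
Total occurrences: 2

2


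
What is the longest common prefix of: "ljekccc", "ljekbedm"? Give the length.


Words: ljekccc, ljekbedm
  Position 0: all 'l' => match
  Position 1: all 'j' => match
  Position 2: all 'e' => match
  Position 3: all 'k' => match
  Position 4: ('c', 'b') => mismatch, stop
LCP = "ljek" (length 4)

4


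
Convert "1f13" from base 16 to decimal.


Input: "1f13" in base 16
Positional expansion:
  Digit '1' (value 1) x 16^3 = 4096
  Digit 'f' (value 15) x 16^2 = 3840
  Digit '1' (value 1) x 16^1 = 16
  Digit '3' (value 3) x 16^0 = 3
Sum = 7955

7955


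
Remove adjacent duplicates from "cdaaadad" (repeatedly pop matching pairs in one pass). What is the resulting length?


Input: cdaaadad
Stack-based adjacent duplicate removal:
  Read 'c': push. Stack: c
  Read 'd': push. Stack: cd
  Read 'a': push. Stack: cda
  Read 'a': matches stack top 'a' => pop. Stack: cd
  Read 'a': push. Stack: cda
  Read 'd': push. Stack: cdad
  Read 'a': push. Stack: cdada
  Read 'd': push. Stack: cdadad
Final stack: "cdadad" (length 6)

6


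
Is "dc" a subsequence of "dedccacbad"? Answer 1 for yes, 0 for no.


Check if "dc" is a subsequence of "dedccacbad"
Greedy scan:
  Position 0 ('d'): matches sub[0] = 'd'
  Position 1 ('e'): no match needed
  Position 2 ('d'): no match needed
  Position 3 ('c'): matches sub[1] = 'c'
  Position 4 ('c'): no match needed
  Position 5 ('a'): no match needed
  Position 6 ('c'): no match needed
  Position 7 ('b'): no match needed
  Position 8 ('a'): no match needed
  Position 9 ('d'): no match needed
All 2 characters matched => is a subsequence

1


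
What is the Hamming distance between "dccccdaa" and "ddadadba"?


Comparing "dccccdaa" and "ddadadba" position by position:
  Position 0: 'd' vs 'd' => same
  Position 1: 'c' vs 'd' => differ
  Position 2: 'c' vs 'a' => differ
  Position 3: 'c' vs 'd' => differ
  Position 4: 'c' vs 'a' => differ
  Position 5: 'd' vs 'd' => same
  Position 6: 'a' vs 'b' => differ
  Position 7: 'a' vs 'a' => same
Total differences (Hamming distance): 5

5


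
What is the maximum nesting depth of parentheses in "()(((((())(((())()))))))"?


Input: "()(((((())(((())()))))))"
Tracking depth:
  Position 0 '(': depth becomes 1
  Position 1 ')': depth becomes 0
  Position 2 '(': depth becomes 1
  Position 3 '(': depth becomes 2
  Position 4 '(': depth becomes 3
  Position 5 '(': depth becomes 4
  Position 6 '(': depth becomes 5
  Position 7 '(': depth becomes 6
  Position 8 ')': depth becomes 5
  Position 9 ')': depth becomes 4
  Position 10 '(': depth becomes 5
  Position 11 '(': depth becomes 6
  Position 12 '(': depth becomes 7
  Position 13 '(': depth becomes 8
  Position 14 ')': depth becomes 7
  Position 15 ')': depth becomes 6
  Position 16 '(': depth becomes 7
  Position 17 ')': depth becomes 6
  Position 18 ')': depth becomes 5
  Position 19 ')': depth becomes 4
  Position 20 ')': depth becomes 3
  Position 21 ')': depth becomes 2
  Position 22 ')': depth becomes 1
  Position 23 ')': depth becomes 0
Maximum depth reached: 8

8


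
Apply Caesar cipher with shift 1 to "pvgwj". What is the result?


Caesar cipher: shift "pvgwj" by 1
  'p' (pos 15) + 1 = pos 16 = 'q'
  'v' (pos 21) + 1 = pos 22 = 'w'
  'g' (pos 6) + 1 = pos 7 = 'h'
  'w' (pos 22) + 1 = pos 23 = 'x'
  'j' (pos 9) + 1 = pos 10 = 'k'
Result: qwhxk

qwhxk


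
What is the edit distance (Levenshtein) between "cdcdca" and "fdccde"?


Computing edit distance: "cdcdca" -> "fdccde"
DP table:
           f    d    c    c    d    e
      0    1    2    3    4    5    6
  c   1    1    2    2    3    4    5
  d   2    2    1    2    3    3    4
  c   3    3    2    1    2    3    4
  d   4    4    3    2    2    2    3
  c   5    5    4    3    2    3    3
  a   6    6    5    4    3    3    4
Edit distance = dp[6][6] = 4

4


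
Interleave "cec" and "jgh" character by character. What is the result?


Interleaving "cec" and "jgh":
  Position 0: 'c' from first, 'j' from second => "cj"
  Position 1: 'e' from first, 'g' from second => "eg"
  Position 2: 'c' from first, 'h' from second => "ch"
Result: cjegch

cjegch


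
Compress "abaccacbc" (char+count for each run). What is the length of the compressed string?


Input: abaccacbc
Runs:
  'a' x 1 => "a1"
  'b' x 1 => "b1"
  'a' x 1 => "a1"
  'c' x 2 => "c2"
  'a' x 1 => "a1"
  'c' x 1 => "c1"
  'b' x 1 => "b1"
  'c' x 1 => "c1"
Compressed: "a1b1a1c2a1c1b1c1"
Compressed length: 16

16


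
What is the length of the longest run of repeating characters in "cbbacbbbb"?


Input: "cbbacbbbb"
Scanning for longest run:
  Position 1 ('b'): new char, reset run to 1
  Position 2 ('b'): continues run of 'b', length=2
  Position 3 ('a'): new char, reset run to 1
  Position 4 ('c'): new char, reset run to 1
  Position 5 ('b'): new char, reset run to 1
  Position 6 ('b'): continues run of 'b', length=2
  Position 7 ('b'): continues run of 'b', length=3
  Position 8 ('b'): continues run of 'b', length=4
Longest run: 'b' with length 4

4


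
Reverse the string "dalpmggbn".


Input: dalpmggbn
Reading characters right to left:
  Position 8: 'n'
  Position 7: 'b'
  Position 6: 'g'
  Position 5: 'g'
  Position 4: 'm'
  Position 3: 'p'
  Position 2: 'l'
  Position 1: 'a'
  Position 0: 'd'
Reversed: nbggmplad

nbggmplad


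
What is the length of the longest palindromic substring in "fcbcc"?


Input: "fcbcc"
Checking substrings for palindromes:
  [1:4] "cbc" (len 3) => palindrome
  [3:5] "cc" (len 2) => palindrome
Longest palindromic substring: "cbc" with length 3

3


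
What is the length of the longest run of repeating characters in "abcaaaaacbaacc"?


Input: "abcaaaaacbaacc"
Scanning for longest run:
  Position 1 ('b'): new char, reset run to 1
  Position 2 ('c'): new char, reset run to 1
  Position 3 ('a'): new char, reset run to 1
  Position 4 ('a'): continues run of 'a', length=2
  Position 5 ('a'): continues run of 'a', length=3
  Position 6 ('a'): continues run of 'a', length=4
  Position 7 ('a'): continues run of 'a', length=5
  Position 8 ('c'): new char, reset run to 1
  Position 9 ('b'): new char, reset run to 1
  Position 10 ('a'): new char, reset run to 1
  Position 11 ('a'): continues run of 'a', length=2
  Position 12 ('c'): new char, reset run to 1
  Position 13 ('c'): continues run of 'c', length=2
Longest run: 'a' with length 5

5


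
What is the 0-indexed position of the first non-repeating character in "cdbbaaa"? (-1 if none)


Input: cdbbaaa
Character frequencies:
  'a': 3
  'b': 2
  'c': 1
  'd': 1
Scanning left to right for freq == 1:
  Position 0 ('c'): unique! => answer = 0

0


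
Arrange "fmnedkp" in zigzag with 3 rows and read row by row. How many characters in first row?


Zigzag "fmnedkp" into 3 rows:
Placing characters:
  'f' => row 0
  'm' => row 1
  'n' => row 2
  'e' => row 1
  'd' => row 0
  'k' => row 1
  'p' => row 2
Rows:
  Row 0: "fd"
  Row 1: "mek"
  Row 2: "np"
First row length: 2

2


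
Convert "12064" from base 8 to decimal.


Input: "12064" in base 8
Positional expansion:
  Digit '1' (value 1) x 8^4 = 4096
  Digit '2' (value 2) x 8^3 = 1024
  Digit '0' (value 0) x 8^2 = 0
  Digit '6' (value 6) x 8^1 = 48
  Digit '4' (value 4) x 8^0 = 4
Sum = 5172

5172


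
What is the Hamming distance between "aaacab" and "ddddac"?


Comparing "aaacab" and "ddddac" position by position:
  Position 0: 'a' vs 'd' => differ
  Position 1: 'a' vs 'd' => differ
  Position 2: 'a' vs 'd' => differ
  Position 3: 'c' vs 'd' => differ
  Position 4: 'a' vs 'a' => same
  Position 5: 'b' vs 'c' => differ
Total differences (Hamming distance): 5

5


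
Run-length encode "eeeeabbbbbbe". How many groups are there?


Input: eeeeabbbbbbe
Scanning for consecutive runs:
  Group 1: 'e' x 4 (positions 0-3)
  Group 2: 'a' x 1 (positions 4-4)
  Group 3: 'b' x 6 (positions 5-10)
  Group 4: 'e' x 1 (positions 11-11)
Total groups: 4

4


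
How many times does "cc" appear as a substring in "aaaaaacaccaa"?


Searching for "cc" in "aaaaaacaccaa"
Scanning each position:
  Position 0: "aa" => no
  Position 1: "aa" => no
  Position 2: "aa" => no
  Position 3: "aa" => no
  Position 4: "aa" => no
  Position 5: "ac" => no
  Position 6: "ca" => no
  Position 7: "ac" => no
  Position 8: "cc" => MATCH
  Position 9: "ca" => no
  Position 10: "aa" => no
Total occurrences: 1

1


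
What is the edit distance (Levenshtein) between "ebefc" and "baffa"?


Computing edit distance: "ebefc" -> "baffa"
DP table:
           b    a    f    f    a
      0    1    2    3    4    5
  e   1    1    2    3    4    5
  b   2    1    2    3    4    5
  e   3    2    2    3    4    5
  f   4    3    3    2    3    4
  c   5    4    4    3    3    4
Edit distance = dp[5][5] = 4

4


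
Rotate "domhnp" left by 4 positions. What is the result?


Input: "domhnp", rotate left by 4
First 4 characters: "domh"
Remaining characters: "np"
Concatenate remaining + first: "np" + "domh" = "npdomh"

npdomh


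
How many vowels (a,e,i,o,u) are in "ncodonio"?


Input: ncodonio
Checking each character:
  'n' at position 0: consonant
  'c' at position 1: consonant
  'o' at position 2: vowel (running total: 1)
  'd' at position 3: consonant
  'o' at position 4: vowel (running total: 2)
  'n' at position 5: consonant
  'i' at position 6: vowel (running total: 3)
  'o' at position 7: vowel (running total: 4)
Total vowels: 4

4


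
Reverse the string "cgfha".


Input: cgfha
Reading characters right to left:
  Position 4: 'a'
  Position 3: 'h'
  Position 2: 'f'
  Position 1: 'g'
  Position 0: 'c'
Reversed: ahfgc

ahfgc


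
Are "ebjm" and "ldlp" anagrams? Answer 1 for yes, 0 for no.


Strings: "ebjm", "ldlp"
Sorted first:  bejm
Sorted second: dllp
Differ at position 0: 'b' vs 'd' => not anagrams

0


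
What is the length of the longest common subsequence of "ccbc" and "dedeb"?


LCS of "ccbc" and "dedeb"
DP table:
           d    e    d    e    b
      0    0    0    0    0    0
  c   0    0    0    0    0    0
  c   0    0    0    0    0    0
  b   0    0    0    0    0    1
  c   0    0    0    0    0    1
LCS length = dp[4][5] = 1

1


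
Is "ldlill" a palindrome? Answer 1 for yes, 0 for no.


Input: ldlill
Reversed: llildl
  Compare pos 0 ('l') with pos 5 ('l'): match
  Compare pos 1 ('d') with pos 4 ('l'): MISMATCH
  Compare pos 2 ('l') with pos 3 ('i'): MISMATCH
Result: not a palindrome

0


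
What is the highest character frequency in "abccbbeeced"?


Input: abccbbeeced
Character counts:
  'a': 1
  'b': 3
  'c': 3
  'd': 1
  'e': 3
Maximum frequency: 3

3


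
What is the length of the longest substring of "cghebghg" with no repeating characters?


Input: "cghebghg"
Sliding window (track last position of each char):
  Position 0 ('c'): window [0,0] length 1 -- new best
  Position 1 ('g'): window [0,1] length 2 -- new best
  Position 2 ('h'): window [0,2] length 3 -- new best
  Position 3 ('e'): window [0,3] length 4 -- new best
  Position 4 ('b'): window [0,4] length 5 -- new best
  Position 5 ('g'): repeat (last at 1), move window start to 2
  Position 5 ('g'): window [2,5] length 4
  Position 6 ('h'): repeat (last at 2), move window start to 3
  Position 6 ('h'): window [3,6] length 4
  Position 7 ('g'): repeat (last at 5), move window start to 6
  Position 7 ('g'): window [6,7] length 2
Longest substring with no repeats: "cgheb" with length 5

5


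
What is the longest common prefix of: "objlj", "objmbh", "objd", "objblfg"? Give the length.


Words: objlj, objmbh, objd, objblfg
  Position 0: all 'o' => match
  Position 1: all 'b' => match
  Position 2: all 'j' => match
  Position 3: ('l', 'm', 'd', 'b') => mismatch, stop
LCP = "obj" (length 3)

3


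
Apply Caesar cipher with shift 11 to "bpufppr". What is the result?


Caesar cipher: shift "bpufppr" by 11
  'b' (pos 1) + 11 = pos 12 = 'm'
  'p' (pos 15) + 11 = pos 0 = 'a'
  'u' (pos 20) + 11 = pos 5 = 'f'
  'f' (pos 5) + 11 = pos 16 = 'q'
  'p' (pos 15) + 11 = pos 0 = 'a'
  'p' (pos 15) + 11 = pos 0 = 'a'
  'r' (pos 17) + 11 = pos 2 = 'c'
Result: mafqaac

mafqaac


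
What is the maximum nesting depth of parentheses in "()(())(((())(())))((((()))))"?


Input: "()(())(((())(())))((((()))))"
Tracking depth:
  Position 0 '(': depth becomes 1
  Position 1 ')': depth becomes 0
  Position 2 '(': depth becomes 1
  Position 3 '(': depth becomes 2
  Position 4 ')': depth becomes 1
  Position 5 ')': depth becomes 0
  Position 6 '(': depth becomes 1
  Position 7 '(': depth becomes 2
  Position 8 '(': depth becomes 3
  Position 9 '(': depth becomes 4
  Position 10 ')': depth becomes 3
  Position 11 ')': depth becomes 2
  Position 12 '(': depth becomes 3
  Position 13 '(': depth becomes 4
  Position 14 ')': depth becomes 3
  Position 15 ')': depth becomes 2
  Position 16 ')': depth becomes 1
  Position 17 ')': depth becomes 0
  Position 18 '(': depth becomes 1
  Position 19 '(': depth becomes 2
  Position 20 '(': depth becomes 3
  Position 21 '(': depth becomes 4
  Position 22 '(': depth becomes 5
  Position 23 ')': depth becomes 4
  Position 24 ')': depth becomes 3
  Position 25 ')': depth becomes 2
  Position 26 ')': depth becomes 1
  Position 27 ')': depth becomes 0
Maximum depth reached: 5

5


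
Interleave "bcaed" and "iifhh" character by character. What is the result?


Interleaving "bcaed" and "iifhh":
  Position 0: 'b' from first, 'i' from second => "bi"
  Position 1: 'c' from first, 'i' from second => "ci"
  Position 2: 'a' from first, 'f' from second => "af"
  Position 3: 'e' from first, 'h' from second => "eh"
  Position 4: 'd' from first, 'h' from second => "dh"
Result: biciafehdh

biciafehdh


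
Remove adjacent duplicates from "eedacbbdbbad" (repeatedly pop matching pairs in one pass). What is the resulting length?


Input: eedacbbdbbad
Stack-based adjacent duplicate removal:
  Read 'e': push. Stack: e
  Read 'e': matches stack top 'e' => pop. Stack: (empty)
  Read 'd': push. Stack: d
  Read 'a': push. Stack: da
  Read 'c': push. Stack: dac
  Read 'b': push. Stack: dacb
  Read 'b': matches stack top 'b' => pop. Stack: dac
  Read 'd': push. Stack: dacd
  Read 'b': push. Stack: dacdb
  Read 'b': matches stack top 'b' => pop. Stack: dacd
  Read 'a': push. Stack: dacda
  Read 'd': push. Stack: dacdad
Final stack: "dacdad" (length 6)

6


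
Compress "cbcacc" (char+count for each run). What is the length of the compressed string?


Input: cbcacc
Runs:
  'c' x 1 => "c1"
  'b' x 1 => "b1"
  'c' x 1 => "c1"
  'a' x 1 => "a1"
  'c' x 2 => "c2"
Compressed: "c1b1c1a1c2"
Compressed length: 10

10


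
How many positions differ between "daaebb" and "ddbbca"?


Comparing "daaebb" and "ddbbca" position by position:
  Position 0: 'd' vs 'd' => same
  Position 1: 'a' vs 'd' => DIFFER
  Position 2: 'a' vs 'b' => DIFFER
  Position 3: 'e' vs 'b' => DIFFER
  Position 4: 'b' vs 'c' => DIFFER
  Position 5: 'b' vs 'a' => DIFFER
Positions that differ: 5

5


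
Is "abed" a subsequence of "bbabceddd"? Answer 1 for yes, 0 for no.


Check if "abed" is a subsequence of "bbabceddd"
Greedy scan:
  Position 0 ('b'): no match needed
  Position 1 ('b'): no match needed
  Position 2 ('a'): matches sub[0] = 'a'
  Position 3 ('b'): matches sub[1] = 'b'
  Position 4 ('c'): no match needed
  Position 5 ('e'): matches sub[2] = 'e'
  Position 6 ('d'): matches sub[3] = 'd'
  Position 7 ('d'): no match needed
  Position 8 ('d'): no match needed
All 4 characters matched => is a subsequence

1


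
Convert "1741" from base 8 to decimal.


Input: "1741" in base 8
Positional expansion:
  Digit '1' (value 1) x 8^3 = 512
  Digit '7' (value 7) x 8^2 = 448
  Digit '4' (value 4) x 8^1 = 32
  Digit '1' (value 1) x 8^0 = 1
Sum = 993

993


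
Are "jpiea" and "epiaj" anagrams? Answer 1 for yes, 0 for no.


Strings: "jpiea", "epiaj"
Sorted first:  aeijp
Sorted second: aeijp
Sorted forms match => anagrams

1


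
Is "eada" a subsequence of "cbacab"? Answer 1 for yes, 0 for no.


Check if "eada" is a subsequence of "cbacab"
Greedy scan:
  Position 0 ('c'): no match needed
  Position 1 ('b'): no match needed
  Position 2 ('a'): no match needed
  Position 3 ('c'): no match needed
  Position 4 ('a'): no match needed
  Position 5 ('b'): no match needed
Only matched 0/4 characters => not a subsequence

0


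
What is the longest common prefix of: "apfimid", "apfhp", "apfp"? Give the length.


Words: apfimid, apfhp, apfp
  Position 0: all 'a' => match
  Position 1: all 'p' => match
  Position 2: all 'f' => match
  Position 3: ('i', 'h', 'p') => mismatch, stop
LCP = "apf" (length 3)

3


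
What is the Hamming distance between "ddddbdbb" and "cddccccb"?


Comparing "ddddbdbb" and "cddccccb" position by position:
  Position 0: 'd' vs 'c' => differ
  Position 1: 'd' vs 'd' => same
  Position 2: 'd' vs 'd' => same
  Position 3: 'd' vs 'c' => differ
  Position 4: 'b' vs 'c' => differ
  Position 5: 'd' vs 'c' => differ
  Position 6: 'b' vs 'c' => differ
  Position 7: 'b' vs 'b' => same
Total differences (Hamming distance): 5

5


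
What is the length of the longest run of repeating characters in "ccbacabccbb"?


Input: "ccbacabccbb"
Scanning for longest run:
  Position 1 ('c'): continues run of 'c', length=2
  Position 2 ('b'): new char, reset run to 1
  Position 3 ('a'): new char, reset run to 1
  Position 4 ('c'): new char, reset run to 1
  Position 5 ('a'): new char, reset run to 1
  Position 6 ('b'): new char, reset run to 1
  Position 7 ('c'): new char, reset run to 1
  Position 8 ('c'): continues run of 'c', length=2
  Position 9 ('b'): new char, reset run to 1
  Position 10 ('b'): continues run of 'b', length=2
Longest run: 'c' with length 2

2


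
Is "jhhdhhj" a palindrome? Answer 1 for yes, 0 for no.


Input: jhhdhhj
Reversed: jhhdhhj
  Compare pos 0 ('j') with pos 6 ('j'): match
  Compare pos 1 ('h') with pos 5 ('h'): match
  Compare pos 2 ('h') with pos 4 ('h'): match
Result: palindrome

1


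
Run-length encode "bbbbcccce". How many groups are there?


Input: bbbbcccce
Scanning for consecutive runs:
  Group 1: 'b' x 4 (positions 0-3)
  Group 2: 'c' x 4 (positions 4-7)
  Group 3: 'e' x 1 (positions 8-8)
Total groups: 3

3


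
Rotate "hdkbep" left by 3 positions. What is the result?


Input: "hdkbep", rotate left by 3
First 3 characters: "hdk"
Remaining characters: "bep"
Concatenate remaining + first: "bep" + "hdk" = "bephdk"

bephdk


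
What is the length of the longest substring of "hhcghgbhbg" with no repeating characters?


Input: "hhcghgbhbg"
Sliding window (track last position of each char):
  Position 0 ('h'): window [0,0] length 1 -- new best
  Position 1 ('h'): repeat (last at 0), move window start to 1
  Position 1 ('h'): window [1,1] length 1
  Position 2 ('c'): window [1,2] length 2 -- new best
  Position 3 ('g'): window [1,3] length 3 -- new best
  Position 4 ('h'): repeat (last at 1), move window start to 2
  Position 4 ('h'): window [2,4] length 3
  Position 5 ('g'): repeat (last at 3), move window start to 4
  Position 5 ('g'): window [4,5] length 2
  Position 6 ('b'): window [4,6] length 3
  Position 7 ('h'): repeat (last at 4), move window start to 5
  Position 7 ('h'): window [5,7] length 3
  Position 8 ('b'): repeat (last at 6), move window start to 7
  Position 8 ('b'): window [7,8] length 2
  Position 9 ('g'): window [7,9] length 3
Longest substring with no repeats: "hcg" with length 3

3


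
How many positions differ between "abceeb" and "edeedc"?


Comparing "abceeb" and "edeedc" position by position:
  Position 0: 'a' vs 'e' => DIFFER
  Position 1: 'b' vs 'd' => DIFFER
  Position 2: 'c' vs 'e' => DIFFER
  Position 3: 'e' vs 'e' => same
  Position 4: 'e' vs 'd' => DIFFER
  Position 5: 'b' vs 'c' => DIFFER
Positions that differ: 5

5


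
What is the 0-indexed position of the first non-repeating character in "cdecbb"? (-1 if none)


Input: cdecbb
Character frequencies:
  'b': 2
  'c': 2
  'd': 1
  'e': 1
Scanning left to right for freq == 1:
  Position 0 ('c'): freq=2, skip
  Position 1 ('d'): unique! => answer = 1

1


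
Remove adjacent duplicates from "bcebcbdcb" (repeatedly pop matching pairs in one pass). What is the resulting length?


Input: bcebcbdcb
Stack-based adjacent duplicate removal:
  Read 'b': push. Stack: b
  Read 'c': push. Stack: bc
  Read 'e': push. Stack: bce
  Read 'b': push. Stack: bceb
  Read 'c': push. Stack: bcebc
  Read 'b': push. Stack: bcebcb
  Read 'd': push. Stack: bcebcbd
  Read 'c': push. Stack: bcebcbdc
  Read 'b': push. Stack: bcebcbdcb
Final stack: "bcebcbdcb" (length 9)

9


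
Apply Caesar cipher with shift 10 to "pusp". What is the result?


Caesar cipher: shift "pusp" by 10
  'p' (pos 15) + 10 = pos 25 = 'z'
  'u' (pos 20) + 10 = pos 4 = 'e'
  's' (pos 18) + 10 = pos 2 = 'c'
  'p' (pos 15) + 10 = pos 25 = 'z'
Result: zecz

zecz


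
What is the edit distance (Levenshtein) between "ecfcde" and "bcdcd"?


Computing edit distance: "ecfcde" -> "bcdcd"
DP table:
           b    c    d    c    d
      0    1    2    3    4    5
  e   1    1    2    3    4    5
  c   2    2    1    2    3    4
  f   3    3    2    2    3    4
  c   4    4    3    3    2    3
  d   5    5    4    3    3    2
  e   6    6    5    4    4    3
Edit distance = dp[6][5] = 3

3


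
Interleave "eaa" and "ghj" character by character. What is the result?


Interleaving "eaa" and "ghj":
  Position 0: 'e' from first, 'g' from second => "eg"
  Position 1: 'a' from first, 'h' from second => "ah"
  Position 2: 'a' from first, 'j' from second => "aj"
Result: egahaj

egahaj


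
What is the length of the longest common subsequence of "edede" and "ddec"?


LCS of "edede" and "ddec"
DP table:
           d    d    e    c
      0    0    0    0    0
  e   0    0    0    1    1
  d   0    1    1    1    1
  e   0    1    1    2    2
  d   0    1    2    2    2
  e   0    1    2    3    3
LCS length = dp[5][4] = 3

3


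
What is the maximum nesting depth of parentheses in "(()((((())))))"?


Input: "(()((((())))))"
Tracking depth:
  Position 0 '(': depth becomes 1
  Position 1 '(': depth becomes 2
  Position 2 ')': depth becomes 1
  Position 3 '(': depth becomes 2
  Position 4 '(': depth becomes 3
  Position 5 '(': depth becomes 4
  Position 6 '(': depth becomes 5
  Position 7 '(': depth becomes 6
  Position 8 ')': depth becomes 5
  Position 9 ')': depth becomes 4
  Position 10 ')': depth becomes 3
  Position 11 ')': depth becomes 2
  Position 12 ')': depth becomes 1
  Position 13 ')': depth becomes 0
Maximum depth reached: 6

6


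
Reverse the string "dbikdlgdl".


Input: dbikdlgdl
Reading characters right to left:
  Position 8: 'l'
  Position 7: 'd'
  Position 6: 'g'
  Position 5: 'l'
  Position 4: 'd'
  Position 3: 'k'
  Position 2: 'i'
  Position 1: 'b'
  Position 0: 'd'
Reversed: ldgldkibd

ldgldkibd


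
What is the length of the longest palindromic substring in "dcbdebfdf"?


Input: "dcbdebfdf"
Checking substrings for palindromes:
  [6:9] "fdf" (len 3) => palindrome
Longest palindromic substring: "fdf" with length 3

3


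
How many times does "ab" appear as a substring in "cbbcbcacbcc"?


Searching for "ab" in "cbbcbcacbcc"
Scanning each position:
  Position 0: "cb" => no
  Position 1: "bb" => no
  Position 2: "bc" => no
  Position 3: "cb" => no
  Position 4: "bc" => no
  Position 5: "ca" => no
  Position 6: "ac" => no
  Position 7: "cb" => no
  Position 8: "bc" => no
  Position 9: "cc" => no
Total occurrences: 0

0


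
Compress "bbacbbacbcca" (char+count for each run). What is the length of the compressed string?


Input: bbacbbacbcca
Runs:
  'b' x 2 => "b2"
  'a' x 1 => "a1"
  'c' x 1 => "c1"
  'b' x 2 => "b2"
  'a' x 1 => "a1"
  'c' x 1 => "c1"
  'b' x 1 => "b1"
  'c' x 2 => "c2"
  'a' x 1 => "a1"
Compressed: "b2a1c1b2a1c1b1c2a1"
Compressed length: 18

18


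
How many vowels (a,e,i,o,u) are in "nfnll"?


Input: nfnll
Checking each character:
  'n' at position 0: consonant
  'f' at position 1: consonant
  'n' at position 2: consonant
  'l' at position 3: consonant
  'l' at position 4: consonant
Total vowels: 0

0


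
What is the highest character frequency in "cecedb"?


Input: cecedb
Character counts:
  'b': 1
  'c': 2
  'd': 1
  'e': 2
Maximum frequency: 2

2


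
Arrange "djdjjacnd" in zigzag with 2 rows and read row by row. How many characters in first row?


Zigzag "djdjjacnd" into 2 rows:
Placing characters:
  'd' => row 0
  'j' => row 1
  'd' => row 0
  'j' => row 1
  'j' => row 0
  'a' => row 1
  'c' => row 0
  'n' => row 1
  'd' => row 0
Rows:
  Row 0: "ddjcd"
  Row 1: "jjan"
First row length: 5

5


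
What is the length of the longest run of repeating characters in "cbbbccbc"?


Input: "cbbbccbc"
Scanning for longest run:
  Position 1 ('b'): new char, reset run to 1
  Position 2 ('b'): continues run of 'b', length=2
  Position 3 ('b'): continues run of 'b', length=3
  Position 4 ('c'): new char, reset run to 1
  Position 5 ('c'): continues run of 'c', length=2
  Position 6 ('b'): new char, reset run to 1
  Position 7 ('c'): new char, reset run to 1
Longest run: 'b' with length 3

3


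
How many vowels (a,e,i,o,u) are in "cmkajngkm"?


Input: cmkajngkm
Checking each character:
  'c' at position 0: consonant
  'm' at position 1: consonant
  'k' at position 2: consonant
  'a' at position 3: vowel (running total: 1)
  'j' at position 4: consonant
  'n' at position 5: consonant
  'g' at position 6: consonant
  'k' at position 7: consonant
  'm' at position 8: consonant
Total vowels: 1

1


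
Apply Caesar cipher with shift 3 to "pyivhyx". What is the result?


Caesar cipher: shift "pyivhyx" by 3
  'p' (pos 15) + 3 = pos 18 = 's'
  'y' (pos 24) + 3 = pos 1 = 'b'
  'i' (pos 8) + 3 = pos 11 = 'l'
  'v' (pos 21) + 3 = pos 24 = 'y'
  'h' (pos 7) + 3 = pos 10 = 'k'
  'y' (pos 24) + 3 = pos 1 = 'b'
  'x' (pos 23) + 3 = pos 0 = 'a'
Result: sblykba

sblykba


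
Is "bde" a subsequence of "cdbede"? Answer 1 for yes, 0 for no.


Check if "bde" is a subsequence of "cdbede"
Greedy scan:
  Position 0 ('c'): no match needed
  Position 1 ('d'): no match needed
  Position 2 ('b'): matches sub[0] = 'b'
  Position 3 ('e'): no match needed
  Position 4 ('d'): matches sub[1] = 'd'
  Position 5 ('e'): matches sub[2] = 'e'
All 3 characters matched => is a subsequence

1


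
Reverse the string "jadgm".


Input: jadgm
Reading characters right to left:
  Position 4: 'm'
  Position 3: 'g'
  Position 2: 'd'
  Position 1: 'a'
  Position 0: 'j'
Reversed: mgdaj

mgdaj


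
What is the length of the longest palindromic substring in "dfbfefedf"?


Input: "dfbfefedf"
Checking substrings for palindromes:
  [1:4] "fbf" (len 3) => palindrome
  [3:6] "fef" (len 3) => palindrome
  [4:7] "efe" (len 3) => palindrome
Longest palindromic substring: "fbf" with length 3

3


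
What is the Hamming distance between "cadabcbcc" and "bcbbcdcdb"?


Comparing "cadabcbcc" and "bcbbcdcdb" position by position:
  Position 0: 'c' vs 'b' => differ
  Position 1: 'a' vs 'c' => differ
  Position 2: 'd' vs 'b' => differ
  Position 3: 'a' vs 'b' => differ
  Position 4: 'b' vs 'c' => differ
  Position 5: 'c' vs 'd' => differ
  Position 6: 'b' vs 'c' => differ
  Position 7: 'c' vs 'd' => differ
  Position 8: 'c' vs 'b' => differ
Total differences (Hamming distance): 9

9


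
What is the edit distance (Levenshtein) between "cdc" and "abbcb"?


Computing edit distance: "cdc" -> "abbcb"
DP table:
           a    b    b    c    b
      0    1    2    3    4    5
  c   1    1    2    3    3    4
  d   2    2    2    3    4    4
  c   3    3    3    3    3    4
Edit distance = dp[3][5] = 4

4


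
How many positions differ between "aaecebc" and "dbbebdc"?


Comparing "aaecebc" and "dbbebdc" position by position:
  Position 0: 'a' vs 'd' => DIFFER
  Position 1: 'a' vs 'b' => DIFFER
  Position 2: 'e' vs 'b' => DIFFER
  Position 3: 'c' vs 'e' => DIFFER
  Position 4: 'e' vs 'b' => DIFFER
  Position 5: 'b' vs 'd' => DIFFER
  Position 6: 'c' vs 'c' => same
Positions that differ: 6

6


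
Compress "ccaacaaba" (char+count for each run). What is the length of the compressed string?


Input: ccaacaaba
Runs:
  'c' x 2 => "c2"
  'a' x 2 => "a2"
  'c' x 1 => "c1"
  'a' x 2 => "a2"
  'b' x 1 => "b1"
  'a' x 1 => "a1"
Compressed: "c2a2c1a2b1a1"
Compressed length: 12

12


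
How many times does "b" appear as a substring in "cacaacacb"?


Searching for "b" in "cacaacacb"
Scanning each position:
  Position 0: "c" => no
  Position 1: "a" => no
  Position 2: "c" => no
  Position 3: "a" => no
  Position 4: "a" => no
  Position 5: "c" => no
  Position 6: "a" => no
  Position 7: "c" => no
  Position 8: "b" => MATCH
Total occurrences: 1

1


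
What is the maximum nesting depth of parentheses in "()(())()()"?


Input: "()(())()()"
Tracking depth:
  Position 0 '(': depth becomes 1
  Position 1 ')': depth becomes 0
  Position 2 '(': depth becomes 1
  Position 3 '(': depth becomes 2
  Position 4 ')': depth becomes 1
  Position 5 ')': depth becomes 0
  Position 6 '(': depth becomes 1
  Position 7 ')': depth becomes 0
  Position 8 '(': depth becomes 1
  Position 9 ')': depth becomes 0
Maximum depth reached: 2

2


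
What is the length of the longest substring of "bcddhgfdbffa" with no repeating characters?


Input: "bcddhgfdbffa"
Sliding window (track last position of each char):
  Position 0 ('b'): window [0,0] length 1 -- new best
  Position 1 ('c'): window [0,1] length 2 -- new best
  Position 2 ('d'): window [0,2] length 3 -- new best
  Position 3 ('d'): repeat (last at 2), move window start to 3
  Position 3 ('d'): window [3,3] length 1
  Position 4 ('h'): window [3,4] length 2
  Position 5 ('g'): window [3,5] length 3
  Position 6 ('f'): window [3,6] length 4 -- new best
  Position 7 ('d'): repeat (last at 3), move window start to 4
  Position 7 ('d'): window [4,7] length 4
  Position 8 ('b'): window [4,8] length 5 -- new best
  Position 9 ('f'): repeat (last at 6), move window start to 7
  Position 9 ('f'): window [7,9] length 3
  Position 10 ('f'): repeat (last at 9), move window start to 10
  Position 10 ('f'): window [10,10] length 1
  Position 11 ('a'): window [10,11] length 2
Longest substring with no repeats: "hgfdb" with length 5

5
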